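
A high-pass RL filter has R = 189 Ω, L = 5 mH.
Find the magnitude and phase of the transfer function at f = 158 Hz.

Step 1 — Angular frequency: ω = 2π·158 = 992.7 rad/s.
Step 2 — Transfer function: H(jω) = jωL/(R + jωL).
Step 3 — Numerator jωL = j·4.964; denominator R + jωL = 189 + j4.964.
Step 4 — H = 0.0006893 + j0.02624.
Step 5 — Magnitude: |H| = 0.02625 (-31.6 dB); phase: φ = 88.5°.

|H| = 0.02625 (-31.6 dB), φ = 88.5°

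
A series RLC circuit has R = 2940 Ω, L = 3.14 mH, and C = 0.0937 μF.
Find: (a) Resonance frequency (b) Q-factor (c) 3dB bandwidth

Step 1 — Resonance: ω₀ = 1/√(LC) = 1/√(0.00314·9.37e-08) = 5.83e+04 rad/s.
Step 2 — f₀ = ω₀/(2π) = 9279 Hz.
Step 3 — Series Q: Q = ω₀L/R = 5.83e+04·0.00314/2940 = 0.06227.
Step 4 — Bandwidth: Δω = ω₀/Q = 9.363e+05 rad/s; BW = Δω/(2π) = 1.49e+05 Hz.

(a) f₀ = 9279 Hz  (b) Q = 0.06227  (c) BW = 1.49e+05 Hz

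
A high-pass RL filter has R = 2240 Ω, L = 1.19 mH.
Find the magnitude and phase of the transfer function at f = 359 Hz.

Step 1 — Angular frequency: ω = 2π·359 = 2256 rad/s.
Step 2 — Transfer function: H(jω) = jωL/(R + jωL).
Step 3 — Numerator jωL = j·2.684; denominator R + jωL = 2240 + j2.684.
Step 4 — H = 1.436e-06 + j0.001198.
Step 5 — Magnitude: |H| = 0.001198 (-58.4 dB); phase: φ = 89.9°.

|H| = 0.001198 (-58.4 dB), φ = 89.9°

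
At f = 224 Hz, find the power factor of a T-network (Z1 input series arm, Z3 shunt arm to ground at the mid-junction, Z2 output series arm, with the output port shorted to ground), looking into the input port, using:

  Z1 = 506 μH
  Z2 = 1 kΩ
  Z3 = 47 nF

Step 1 — Angular frequency: ω = 2π·f = 2π·224 = 1407 rad/s.
Step 2 — Component impedances:
  Z1: Z = jωL = j·1407·0.000506 = 0 + j0.7122 Ω
  Z2: Z = R = 1000 Ω
  Z3: Z = 1/(jωC) = -j/(ω·C) = 0 - j1.512e+04 Ω
Step 3 — With the output port shorted to ground, the output series arm Z2 runs from the junction to ground; the shunt arm Z3 also runs from the junction to ground. They appear in parallel: Z3 || Z2 = 995.6 - j65.86 Ω.
Step 4 — Series with input arm Z1: Z_in = Z1 + (Z3 || Z2) = 995.6 - j65.15 Ω = 997.8∠-3.7° Ω.
Step 5 — Power factor: PF = cos(φ) = Re(Z)/|Z| = 995.64/997.77 = 0.9979.
Step 6 — Type: Im(Z) = -65.15 ⇒ leading (phase φ = -3.7°).

PF = 0.9979 (leading, φ = -3.7°)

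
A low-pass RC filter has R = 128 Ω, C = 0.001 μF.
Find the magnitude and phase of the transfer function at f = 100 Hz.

Step 1 — Angular frequency: ω = 2π·100 = 628.3 rad/s.
Step 2 — Transfer function: H(jω) = 1/(1 + jωRC).
Step 3 — Denominator: 1 + jωRC = 1 + j·628.3·128·1e-09 = 1 + j8.042e-05.
Step 4 — H = 1 - j8.042e-05.
Step 5 — Magnitude: |H| = 1 (-0.0 dB); phase: φ = -0.0°.

|H| = 1 (-0.0 dB), φ = -0.0°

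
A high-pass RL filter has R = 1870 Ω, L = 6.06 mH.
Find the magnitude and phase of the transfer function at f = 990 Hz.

Step 1 — Angular frequency: ω = 2π·990 = 6220 rad/s.
Step 2 — Transfer function: H(jω) = jωL/(R + jωL).
Step 3 — Numerator jωL = j·37.7; denominator R + jωL = 1870 + j37.7.
Step 4 — H = 0.0004062 + j0.02015.
Step 5 — Magnitude: |H| = 0.02015 (-33.9 dB); phase: φ = 88.8°.

|H| = 0.02015 (-33.9 dB), φ = 88.8°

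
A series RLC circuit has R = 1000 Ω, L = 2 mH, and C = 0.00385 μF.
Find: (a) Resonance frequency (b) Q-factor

Step 1 — Resonance condition Im(Z)=0 gives ω₀ = 1/√(LC).
Step 2 — ω₀ = 1/√(0.002·3.85e-09) = 3.604e+05 rad/s.
Step 3 — f₀ = ω₀/(2π) = 5.736e+04 Hz.
Step 4 — Series Q: Q = ω₀L/R = 3.604e+05·0.002/1000 = 0.7207.

(a) f₀ = 5.736e+04 Hz  (b) Q = 0.7207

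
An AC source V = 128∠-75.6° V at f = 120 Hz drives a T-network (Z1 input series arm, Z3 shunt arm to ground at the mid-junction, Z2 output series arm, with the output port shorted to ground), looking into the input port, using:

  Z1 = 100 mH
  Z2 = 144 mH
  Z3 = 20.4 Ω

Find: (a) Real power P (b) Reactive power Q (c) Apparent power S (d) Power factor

Step 1 — Angular frequency: ω = 2π·f = 2π·120 = 754 rad/s.
Step 2 — Component impedances:
  Z1: Z = jωL = j·754·0.1 = 0 + j75.4 Ω
  Z2: Z = jωL = j·754·0.144 = 0 + j108.6 Ω
  Z3: Z = R = 20.4 Ω
Step 3 — With the output port shorted to ground, the output series arm Z2 runs from the junction to ground; the shunt arm Z3 also runs from the junction to ground. They appear in parallel: Z3 || Z2 = 19.7 + j3.702 Ω.
Step 4 — Series with input arm Z1: Z_in = Z1 + (Z3 || Z2) = 19.7 + j79.1 Ω = 81.52∠76.0° Ω.
Step 5 — Source phasor: V = 128∠-75.6° V = 31.83 - j124 V.
Step 6 — Current: I = V / Z = -1.381 - j0.7465 A = 1.57∠-151.6° A.
Step 7 — Complex power: S = V·I* = 48.58 + j195 VA.
Step 8 — Real power: P = Re(S) = 48.58 W.
Step 9 — Reactive power: Q = Im(S) = 195 VAR.
Step 10 — Apparent power: |S| = 201 VA.
Step 11 — Power factor: PF = P/|S| = 0.2417 (lagging).

(a) P = 48.58 W  (b) Q = 195 VAR  (c) S = 201 VA  (d) PF = 0.2417 (lagging)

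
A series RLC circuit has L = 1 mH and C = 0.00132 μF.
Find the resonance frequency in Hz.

Step 1 — Resonance condition Im(Z)=0 gives ω₀ = 1/√(LC).
Step 2 — ω₀ = 1/√(0.001·1.32e-09) = 8.704e+05 rad/s.
Step 3 — f₀ = ω₀/(2π) = 1.385e+05 Hz.

f₀ = 1.385e+05 Hz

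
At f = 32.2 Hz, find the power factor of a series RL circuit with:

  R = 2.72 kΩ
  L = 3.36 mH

Step 1 — Angular frequency: ω = 2π·f = 2π·32.2 = 202.3 rad/s.
Step 2 — Component impedances:
  R: Z = R = 2720 Ω
  L: Z = jωL = j·202.3·0.00336 = 0 + j0.6798 Ω
Step 3 — Series combination: Z_total = R + L = 2720 + j0.6798 Ω = 2720∠0.0° Ω.
Step 4 — Power factor: PF = cos(φ) = Re(Z)/|Z| = 2720/2720 = 1.
Step 5 — Type: Im(Z) = 0.6798 ⇒ lagging (phase φ = 0.0°).

PF = 1 (lagging, φ = 0.0°)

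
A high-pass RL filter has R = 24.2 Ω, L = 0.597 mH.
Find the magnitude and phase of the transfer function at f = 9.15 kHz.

Step 1 — Angular frequency: ω = 2π·9150 = 5.749e+04 rad/s.
Step 2 — Transfer function: H(jω) = jωL/(R + jωL).
Step 3 — Numerator jωL = j·34.32; denominator R + jωL = 24.2 + j34.32.
Step 4 — H = 0.6679 + j0.471.
Step 5 — Magnitude: |H| = 0.8173 (-1.8 dB); phase: φ = 35.2°.

|H| = 0.8173 (-1.8 dB), φ = 35.2°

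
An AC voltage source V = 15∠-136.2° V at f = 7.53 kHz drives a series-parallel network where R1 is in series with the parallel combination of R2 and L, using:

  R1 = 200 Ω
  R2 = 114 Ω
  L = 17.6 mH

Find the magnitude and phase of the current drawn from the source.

Step 1 — Angular frequency: ω = 2π·f = 2π·7530 = 4.731e+04 rad/s.
Step 2 — Component impedances:
  R1: Z = R = 200 Ω
  R2: Z = R = 114 Ω
  L: Z = jωL = j·4.731e+04·0.0176 = 0 + j832.7 Ω
Step 3 — Parallel branch: R2 || L = 1/(1/R2 + 1/L) = 111.9 + j15.32 Ω.
Step 4 — Series with R1: Z_total = R1 + (R2 || L) = 311.9 + j15.32 Ω = 312.3∠2.8° Ω.
Step 5 — Source phasor: V = 15∠-136.2° V = -10.83 - j10.38 V.
Step 6 — Ohm's law: I = V / Z_total = (-10.83 - j10.38) / (311.9 + j15.32) = -0.03626 - j0.03151 A.
Step 7 — Convert to polar: |I| = 0.04803 A, ∠I = -139.0°.

I = 0.04803∠-139.0° A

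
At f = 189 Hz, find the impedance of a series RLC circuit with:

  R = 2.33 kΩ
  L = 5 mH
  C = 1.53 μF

Step 1 — Angular frequency: ω = 2π·f = 2π·189 = 1188 rad/s.
Step 2 — Component impedances:
  R: Z = R = 2330 Ω
  L: Z = jωL = j·1188·0.005 = 0 + j5.938 Ω
  C: Z = 1/(jωC) = -j/(ω·C) = 0 - j550.4 Ω
Step 3 — Series combination: Z_total = R + L + C = 2330 - j544.4 Ω = 2393∠-13.2° Ω.

Z = 2330 - j544.4 Ω = 2393∠-13.2° Ω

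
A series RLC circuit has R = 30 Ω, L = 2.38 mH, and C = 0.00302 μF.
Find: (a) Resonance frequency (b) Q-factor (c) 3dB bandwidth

Step 1 — Resonance: ω₀ = 1/√(LC) = 1/√(0.00238·3.02e-09) = 3.73e+05 rad/s.
Step 2 — f₀ = ω₀/(2π) = 5.936e+04 Hz.
Step 3 — Series Q: Q = ω₀L/R = 3.73e+05·0.00238/30 = 29.59.
Step 4 — Bandwidth: Δω = ω₀/Q = 1.261e+04 rad/s; BW = Δω/(2π) = 2006 Hz.

(a) f₀ = 5.936e+04 Hz  (b) Q = 29.59  (c) BW = 2006 Hz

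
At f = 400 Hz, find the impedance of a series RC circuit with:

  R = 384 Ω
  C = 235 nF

Step 1 — Angular frequency: ω = 2π·f = 2π·400 = 2513 rad/s.
Step 2 — Component impedances:
  R: Z = R = 384 Ω
  C: Z = 1/(jωC) = -j/(ω·C) = 0 - j1693 Ω
Step 3 — Series combination: Z_total = R + C = 384 - j1693 Ω = 1736∠-77.2° Ω.

Z = 384 - j1693 Ω = 1736∠-77.2° Ω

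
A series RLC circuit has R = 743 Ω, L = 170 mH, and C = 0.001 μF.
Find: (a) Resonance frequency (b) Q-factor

Step 1 — Resonance condition Im(Z)=0 gives ω₀ = 1/√(LC).
Step 2 — ω₀ = 1/√(0.17·1e-09) = 7.67e+04 rad/s.
Step 3 — f₀ = ω₀/(2π) = 1.221e+04 Hz.
Step 4 — Series Q: Q = ω₀L/R = 7.67e+04·0.17/743 = 17.55.

(a) f₀ = 1.221e+04 Hz  (b) Q = 17.55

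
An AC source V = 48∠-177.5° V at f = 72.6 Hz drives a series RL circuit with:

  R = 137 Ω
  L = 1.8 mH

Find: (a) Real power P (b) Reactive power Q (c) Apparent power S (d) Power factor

Step 1 — Angular frequency: ω = 2π·f = 2π·72.6 = 456.2 rad/s.
Step 2 — Component impedances:
  R: Z = R = 137 Ω
  L: Z = jωL = j·456.2·0.0018 = 0 + j0.8211 Ω
Step 3 — Series combination: Z_total = R + L = 137 + j0.8211 Ω = 137∠0.3° Ω.
Step 4 — Source phasor: V = 48∠-177.5° V = -47.95 - j2.094 V.
Step 5 — Current: I = V / Z = -0.3501 - j0.01318 A = 0.3504∠-177.8° A.
Step 6 — Complex power: S = V·I* = 16.82 + j0.1008 VA.
Step 7 — Real power: P = Re(S) = 16.82 W.
Step 8 — Reactive power: Q = Im(S) = 0.1008 VAR.
Step 9 — Apparent power: |S| = 16.82 VA.
Step 10 — Power factor: PF = P/|S| = 1 (lagging).

(a) P = 16.82 W  (b) Q = 0.1008 VAR  (c) S = 16.82 VA  (d) PF = 1 (lagging)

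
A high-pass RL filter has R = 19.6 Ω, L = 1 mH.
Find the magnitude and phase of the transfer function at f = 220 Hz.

Step 1 — Angular frequency: ω = 2π·220 = 1382 rad/s.
Step 2 — Transfer function: H(jω) = jωL/(R + jωL).
Step 3 — Numerator jωL = j·1.382; denominator R + jωL = 19.6 + j1.382.
Step 4 — H = 0.004949 + j0.07018.
Step 5 — Magnitude: |H| = 0.07035 (-23.1 dB); phase: φ = 86.0°.

|H| = 0.07035 (-23.1 dB), φ = 86.0°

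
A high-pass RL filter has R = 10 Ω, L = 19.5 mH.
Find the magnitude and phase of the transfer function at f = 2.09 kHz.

Step 1 — Angular frequency: ω = 2π·2090 = 1.313e+04 rad/s.
Step 2 — Transfer function: H(jω) = jωL/(R + jωL).
Step 3 — Numerator jωL = j·256.1; denominator R + jωL = 10 + j256.1.
Step 4 — H = 0.9985 + j0.03899.
Step 5 — Magnitude: |H| = 0.9992 (-0.0 dB); phase: φ = 2.2°.

|H| = 0.9992 (-0.0 dB), φ = 2.2°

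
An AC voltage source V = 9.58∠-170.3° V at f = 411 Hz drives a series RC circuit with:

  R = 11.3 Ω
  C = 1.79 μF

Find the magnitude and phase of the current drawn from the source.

Step 1 — Angular frequency: ω = 2π·f = 2π·411 = 2582 rad/s.
Step 2 — Component impedances:
  R: Z = R = 11.3 Ω
  C: Z = 1/(jωC) = -j/(ω·C) = 0 - j216.3 Ω
Step 3 — Series combination: Z_total = R + C = 11.3 - j216.3 Ω = 216.6∠-87.0° Ω.
Step 4 — Source phasor: V = 9.58∠-170.3° V = -9.443 - j1.614 V.
Step 5 — Ohm's law: I = V / Z_total = (-9.443 - j1.614) / (11.3 - j216.3) = 0.005167 - j0.04392 A.
Step 6 — Convert to polar: |I| = 0.04422 A, ∠I = -83.3°.

I = 0.04422∠-83.3° A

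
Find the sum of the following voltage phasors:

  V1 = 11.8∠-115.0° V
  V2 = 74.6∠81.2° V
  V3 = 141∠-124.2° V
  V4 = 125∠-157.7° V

Step 1 — Convert each phasor to rectangular form:
  V1 = 11.8·(cos(-115.0°) + j·sin(-115.0°)) = -4.987 - j10.69 V
  V2 = 74.6·(cos(81.2°) + j·sin(81.2°)) = 11.41 + j73.72 V
  V3 = 141·(cos(-124.2°) + j·sin(-124.2°)) = -79.25 - j116.6 V
  V4 = 125·(cos(-157.7°) + j·sin(-157.7°)) = -115.7 - j47.43 V
Step 2 — Sum components: V_total = -188.5 - j101 V.
Step 3 — Convert to polar: |V_total| = 213.8 V, ∠V_total = -151.8°.

V_total = 213.8∠-151.8° V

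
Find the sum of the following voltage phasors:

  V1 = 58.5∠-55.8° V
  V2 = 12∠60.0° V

Step 1 — Convert each phasor to rectangular form:
  V1 = 58.5·(cos(-55.8°) + j·sin(-55.8°)) = 32.88 - j48.38 V
  V2 = 12·(cos(60.0°) + j·sin(60.0°)) = 6 + j10.39 V
Step 2 — Sum components: V_total = 38.88 - j37.99 V.
Step 3 — Convert to polar: |V_total| = 54.36 V, ∠V_total = -44.3°.

V_total = 54.36∠-44.3° V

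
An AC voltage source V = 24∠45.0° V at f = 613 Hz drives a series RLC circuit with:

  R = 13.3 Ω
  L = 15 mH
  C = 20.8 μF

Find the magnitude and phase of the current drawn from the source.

Step 1 — Angular frequency: ω = 2π·f = 2π·613 = 3852 rad/s.
Step 2 — Component impedances:
  R: Z = R = 13.3 Ω
  L: Z = jωL = j·3852·0.015 = 0 + j57.77 Ω
  C: Z = 1/(jωC) = -j/(ω·C) = 0 - j12.48 Ω
Step 3 — Series combination: Z_total = R + L + C = 13.3 + j45.29 Ω = 47.2∠73.6° Ω.
Step 4 — Source phasor: V = 24∠45.0° V = 16.97 + j16.97 V.
Step 5 — Ohm's law: I = V / Z_total = (16.97 + j16.97) / (13.3 + j45.29) = 0.4462 - j0.2437 A.
Step 6 — Convert to polar: |I| = 0.5084 A, ∠I = -28.6°.

I = 0.5084∠-28.6° A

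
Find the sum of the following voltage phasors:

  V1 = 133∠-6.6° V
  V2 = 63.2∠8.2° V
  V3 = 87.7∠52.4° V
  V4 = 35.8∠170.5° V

Step 1 — Convert each phasor to rectangular form:
  V1 = 133·(cos(-6.6°) + j·sin(-6.6°)) = 132.1 - j15.29 V
  V2 = 63.2·(cos(8.2°) + j·sin(8.2°)) = 62.55 + j9.014 V
  V3 = 87.7·(cos(52.4°) + j·sin(52.4°)) = 53.51 + j69.48 V
  V4 = 35.8·(cos(170.5°) + j·sin(170.5°)) = -35.31 + j5.909 V
Step 2 — Sum components: V_total = 212.9 + j69.12 V.
Step 3 — Convert to polar: |V_total| = 223.8 V, ∠V_total = 18.0°.

V_total = 223.8∠18.0° V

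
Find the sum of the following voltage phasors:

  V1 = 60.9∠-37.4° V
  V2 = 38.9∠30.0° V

Step 1 — Convert each phasor to rectangular form:
  V1 = 60.9·(cos(-37.4°) + j·sin(-37.4°)) = 48.38 - j36.99 V
  V2 = 38.9·(cos(30.0°) + j·sin(30.0°)) = 33.69 + j19.45 V
Step 2 — Sum components: V_total = 82.07 - j17.54 V.
Step 3 — Convert to polar: |V_total| = 83.92 V, ∠V_total = -12.1°.

V_total = 83.92∠-12.1° V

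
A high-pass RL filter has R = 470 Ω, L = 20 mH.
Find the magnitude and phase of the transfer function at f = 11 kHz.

Step 1 — Angular frequency: ω = 2π·1.1e+04 = 6.912e+04 rad/s.
Step 2 — Transfer function: H(jω) = jωL/(R + jωL).
Step 3 — Numerator jωL = j·1382; denominator R + jωL = 470 + j1382.
Step 4 — H = 0.8964 + j0.3048.
Step 5 — Magnitude: |H| = 0.9468 (-0.5 dB); phase: φ = 18.8°.

|H| = 0.9468 (-0.5 dB), φ = 18.8°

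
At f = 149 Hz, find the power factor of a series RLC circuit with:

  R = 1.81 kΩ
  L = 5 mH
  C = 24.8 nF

Step 1 — Angular frequency: ω = 2π·f = 2π·149 = 936.2 rad/s.
Step 2 — Component impedances:
  R: Z = R = 1810 Ω
  L: Z = jωL = j·936.2·0.005 = 0 + j4.681 Ω
  C: Z = 1/(jωC) = -j/(ω·C) = 0 - j4.307e+04 Ω
Step 3 — Series combination: Z_total = R + L + C = 1810 - j4.307e+04 Ω = 4.31e+04∠-87.6° Ω.
Step 4 — Power factor: PF = cos(φ) = Re(Z)/|Z| = 1810/43104 = 0.04199.
Step 5 — Type: Im(Z) = -4.307e+04 ⇒ leading (phase φ = -87.6°).

PF = 0.04199 (leading, φ = -87.6°)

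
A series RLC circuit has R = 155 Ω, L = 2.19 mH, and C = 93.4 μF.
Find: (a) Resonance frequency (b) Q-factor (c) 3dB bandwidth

Step 1 — Resonance: ω₀ = 1/√(LC) = 1/√(0.00219·9.34e-05) = 2211 rad/s.
Step 2 — f₀ = ω₀/(2π) = 351.9 Hz.
Step 3 — Series Q: Q = ω₀L/R = 2211·0.00219/155 = 0.03124.
Step 4 — Bandwidth: Δω = ω₀/Q = 7.078e+04 rad/s; BW = Δω/(2π) = 1.126e+04 Hz.

(a) f₀ = 351.9 Hz  (b) Q = 0.03124  (c) BW = 1.126e+04 Hz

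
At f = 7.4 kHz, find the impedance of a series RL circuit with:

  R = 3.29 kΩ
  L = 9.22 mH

Step 1 — Angular frequency: ω = 2π·f = 2π·7400 = 4.65e+04 rad/s.
Step 2 — Component impedances:
  R: Z = R = 3290 Ω
  L: Z = jωL = j·4.65e+04·0.00922 = 0 + j428.7 Ω
Step 3 — Series combination: Z_total = R + L = 3290 + j428.7 Ω = 3318∠7.4° Ω.

Z = 3290 + j428.7 Ω = 3318∠7.4° Ω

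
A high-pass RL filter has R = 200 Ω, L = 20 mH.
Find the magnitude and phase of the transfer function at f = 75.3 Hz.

Step 1 — Angular frequency: ω = 2π·75.3 = 473.1 rad/s.
Step 2 — Transfer function: H(jω) = jωL/(R + jωL).
Step 3 — Numerator jωL = j·9.462; denominator R + jωL = 200 + j9.462.
Step 4 — H = 0.002233 + j0.04721.
Step 5 — Magnitude: |H| = 0.04726 (-26.5 dB); phase: φ = 87.3°.

|H| = 0.04726 (-26.5 dB), φ = 87.3°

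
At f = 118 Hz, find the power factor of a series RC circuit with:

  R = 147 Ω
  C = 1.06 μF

Step 1 — Angular frequency: ω = 2π·f = 2π·118 = 741.4 rad/s.
Step 2 — Component impedances:
  R: Z = R = 147 Ω
  C: Z = 1/(jωC) = -j/(ω·C) = 0 - j1272 Ω
Step 3 — Series combination: Z_total = R + C = 147 - j1272 Ω = 1281∠-83.4° Ω.
Step 4 — Power factor: PF = cos(φ) = Re(Z)/|Z| = 147/1281 = 0.1148.
Step 5 — Type: Im(Z) = -1272 ⇒ leading (phase φ = -83.4°).

PF = 0.1148 (leading, φ = -83.4°)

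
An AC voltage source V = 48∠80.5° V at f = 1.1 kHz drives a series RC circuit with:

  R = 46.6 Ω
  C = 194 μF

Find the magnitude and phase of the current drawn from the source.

Step 1 — Angular frequency: ω = 2π·f = 2π·1100 = 6912 rad/s.
Step 2 — Component impedances:
  R: Z = R = 46.6 Ω
  C: Z = 1/(jωC) = -j/(ω·C) = 0 - j0.7458 Ω
Step 3 — Series combination: Z_total = R + C = 46.6 - j0.7458 Ω = 46.61∠-0.9° Ω.
Step 4 — Source phasor: V = 48∠80.5° V = 7.922 + j47.34 V.
Step 5 — Ohm's law: I = V / Z_total = (7.922 + j47.34) / (46.6 - j0.7458) = 0.1537 + j1.018 A.
Step 6 — Convert to polar: |I| = 1.03 A, ∠I = 81.4°.

I = 1.03∠81.4° A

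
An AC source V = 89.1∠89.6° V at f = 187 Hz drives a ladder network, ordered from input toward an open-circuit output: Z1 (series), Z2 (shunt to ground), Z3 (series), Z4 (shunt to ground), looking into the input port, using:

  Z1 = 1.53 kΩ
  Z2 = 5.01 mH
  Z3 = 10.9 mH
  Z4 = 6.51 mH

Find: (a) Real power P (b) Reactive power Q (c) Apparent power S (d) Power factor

Step 1 — Angular frequency: ω = 2π·f = 2π·187 = 1175 rad/s.
Step 2 — Component impedances:
  Z1: Z = R = 1530 Ω
  Z2: Z = jωL = j·1175·0.00501 = 0 + j5.887 Ω
  Z3: Z = jωL = j·1175·0.0109 = 0 + j12.81 Ω
  Z4: Z = jωL = j·1175·0.00651 = 0 + j7.649 Ω
Step 3 — Ladder network (open output): work backward from the far end, alternating series and parallel combinations. Z_in = 1530 + j4.571 Ω = 1530∠0.2° Ω.
Step 4 — Source phasor: V = 89.1∠89.6° V = 0.622 + j89.1 V.
Step 5 — Current: I = V / Z = 0.0005805 + j0.05823 A = 0.05824∠89.4° A.
Step 6 — Complex power: S = V·I* = 5.189 + j0.0155 VA.
Step 7 — Real power: P = Re(S) = 5.189 W.
Step 8 — Reactive power: Q = Im(S) = 0.0155 VAR.
Step 9 — Apparent power: |S| = 5.189 VA.
Step 10 — Power factor: PF = P/|S| = 1 (lagging).

(a) P = 5.189 W  (b) Q = 0.0155 VAR  (c) S = 5.189 VA  (d) PF = 1 (lagging)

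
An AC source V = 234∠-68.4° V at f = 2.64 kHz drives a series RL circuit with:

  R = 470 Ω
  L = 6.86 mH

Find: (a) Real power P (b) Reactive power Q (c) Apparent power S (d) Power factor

Step 1 — Angular frequency: ω = 2π·f = 2π·2640 = 1.659e+04 rad/s.
Step 2 — Component impedances:
  R: Z = R = 470 Ω
  L: Z = jωL = j·1.659e+04·0.00686 = 0 + j113.8 Ω
Step 3 — Series combination: Z_total = R + L = 470 + j113.8 Ω = 483.6∠13.6° Ω.
Step 4 — Source phasor: V = 234∠-68.4° V = 86.14 - j217.6 V.
Step 5 — Current: I = V / Z = 0.06726 - j0.4792 A = 0.4839∠-82.0° A.
Step 6 — Complex power: S = V·I* = 110.1 + j26.64 VA.
Step 7 — Real power: P = Re(S) = 110.1 W.
Step 8 — Reactive power: Q = Im(S) = 26.64 VAR.
Step 9 — Apparent power: |S| = 113.2 VA.
Step 10 — Power factor: PF = P/|S| = 0.9719 (lagging).

(a) P = 110.1 W  (b) Q = 26.64 VAR  (c) S = 113.2 VA  (d) PF = 0.9719 (lagging)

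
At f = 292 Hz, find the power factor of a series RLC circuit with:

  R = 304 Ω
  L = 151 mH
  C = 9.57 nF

Step 1 — Angular frequency: ω = 2π·f = 2π·292 = 1835 rad/s.
Step 2 — Component impedances:
  R: Z = R = 304 Ω
  L: Z = jωL = j·1835·0.151 = 0 + j277 Ω
  C: Z = 1/(jωC) = -j/(ω·C) = 0 - j5.695e+04 Ω
Step 3 — Series combination: Z_total = R + L + C = 304 - j5.668e+04 Ω = 5.668e+04∠-89.7° Ω.
Step 4 — Power factor: PF = cos(φ) = Re(Z)/|Z| = 304/56678 = 0.005364.
Step 5 — Type: Im(Z) = -5.668e+04 ⇒ leading (phase φ = -89.7°).

PF = 0.005364 (leading, φ = -89.7°)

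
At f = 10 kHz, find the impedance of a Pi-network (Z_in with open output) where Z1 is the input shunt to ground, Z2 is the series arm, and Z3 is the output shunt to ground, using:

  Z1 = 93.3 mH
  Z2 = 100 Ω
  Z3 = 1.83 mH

Step 1 — Angular frequency: ω = 2π·f = 2π·1e+04 = 6.283e+04 rad/s.
Step 2 — Component impedances:
  Z1: Z = jωL = j·6.283e+04·0.0933 = 0 + j5862 Ω
  Z2: Z = R = 100 Ω
  Z3: Z = jωL = j·6.283e+04·0.00183 = 0 + j115 Ω
Step 3 — With open output, the series arm Z2 and the output shunt Z3 appear in series to ground: Z2 + Z3 = 100 + j115 Ω.
Step 4 — Parallel with input shunt Z1: Z_in = Z1 || (Z2 + Z3) = 96.16 + j114.4 Ω = 149.4∠49.9° Ω.

Z = 96.16 + j114.4 Ω = 149.4∠49.9° Ω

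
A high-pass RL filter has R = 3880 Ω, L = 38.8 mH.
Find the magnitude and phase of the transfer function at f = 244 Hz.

Step 1 — Angular frequency: ω = 2π·244 = 1533 rad/s.
Step 2 — Transfer function: H(jω) = jωL/(R + jωL).
Step 3 — Numerator jωL = j·59.48; denominator R + jωL = 3880 + j59.48.
Step 4 — H = 0.000235 + j0.01533.
Step 5 — Magnitude: |H| = 0.01533 (-36.3 dB); phase: φ = 89.1°.

|H| = 0.01533 (-36.3 dB), φ = 89.1°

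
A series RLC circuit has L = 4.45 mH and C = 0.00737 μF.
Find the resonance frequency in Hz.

Step 1 — Resonance condition Im(Z)=0 gives ω₀ = 1/√(LC).
Step 2 — ω₀ = 1/√(0.00445·7.37e-09) = 1.746e+05 rad/s.
Step 3 — f₀ = ω₀/(2π) = 2.779e+04 Hz.

f₀ = 2.779e+04 Hz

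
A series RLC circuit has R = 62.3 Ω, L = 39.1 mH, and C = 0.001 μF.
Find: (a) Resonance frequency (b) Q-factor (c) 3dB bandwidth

Step 1 — Resonance condition Im(Z)=0 gives ω₀ = 1/√(LC).
Step 2 — ω₀ = 1/√(0.0391·1e-09) = 1.599e+05 rad/s.
Step 3 — f₀ = ω₀/(2π) = 2.545e+04 Hz.
Step 4 — Series Q: Q = ω₀L/R = 1.599e+05·0.0391/62.3 = 100.4.
Step 5 — 3dB bandwidth: Δω = ω₀/Q = 1593 rad/s; BW = Δω/(2π) = 253.6 Hz.

(a) f₀ = 2.545e+04 Hz  (b) Q = 100.4  (c) BW = 253.6 Hz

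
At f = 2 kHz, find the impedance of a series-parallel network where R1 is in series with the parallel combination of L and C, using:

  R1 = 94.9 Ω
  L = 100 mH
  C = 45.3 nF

Step 1 — Angular frequency: ω = 2π·f = 2π·2000 = 1.257e+04 rad/s.
Step 2 — Component impedances:
  R1: Z = R = 94.9 Ω
  L: Z = jωL = j·1.257e+04·0.1 = 0 + j1257 Ω
  C: Z = 1/(jωC) = -j/(ω·C) = 0 - j1757 Ω
Step 3 — Parallel branch: L || C = 1/(1/L + 1/C) = 0 + j4415 Ω.
Step 4 — Series with R1: Z_total = R1 + (L || C) = 94.9 + j4415 Ω = 4416∠88.8° Ω.

Z = 94.9 + j4415 Ω = 4416∠88.8° Ω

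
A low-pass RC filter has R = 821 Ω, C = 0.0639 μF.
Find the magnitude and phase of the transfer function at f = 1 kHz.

Step 1 — Angular frequency: ω = 2π·1000 = 6283 rad/s.
Step 2 — Transfer function: H(jω) = 1/(1 + jωRC).
Step 3 — Denominator: 1 + jωRC = 1 + j·6283·821·6.39e-08 = 1 + j0.3296.
Step 4 — H = 0.902 - j0.2973.
Step 5 — Magnitude: |H| = 0.9497 (-0.4 dB); phase: φ = -18.2°.

|H| = 0.9497 (-0.4 dB), φ = -18.2°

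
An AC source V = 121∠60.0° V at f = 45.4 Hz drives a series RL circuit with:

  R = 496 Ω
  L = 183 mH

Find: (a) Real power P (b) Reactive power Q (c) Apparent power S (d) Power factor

Step 1 — Angular frequency: ω = 2π·f = 2π·45.4 = 285.3 rad/s.
Step 2 — Component impedances:
  R: Z = R = 496 Ω
  L: Z = jωL = j·285.3·0.183 = 0 + j52.2 Ω
Step 3 — Series combination: Z_total = R + L = 496 + j52.2 Ω = 498.7∠6.0° Ω.
Step 4 — Source phasor: V = 121∠60.0° V = 60.5 + j104.8 V.
Step 5 — Current: I = V / Z = 0.1426 + j0.1963 A = 0.2426∠54.0° A.
Step 6 — Complex power: S = V·I* = 29.19 + j3.073 VA.
Step 7 — Real power: P = Re(S) = 29.19 W.
Step 8 — Reactive power: Q = Im(S) = 3.073 VAR.
Step 9 — Apparent power: |S| = 29.36 VA.
Step 10 — Power factor: PF = P/|S| = 0.9945 (lagging).

(a) P = 29.19 W  (b) Q = 3.073 VAR  (c) S = 29.36 VA  (d) PF = 0.9945 (lagging)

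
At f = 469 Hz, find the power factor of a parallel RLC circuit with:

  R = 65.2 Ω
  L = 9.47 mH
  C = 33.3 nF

Step 1 — Angular frequency: ω = 2π·f = 2π·469 = 2947 rad/s.
Step 2 — Component impedances:
  R: Z = R = 65.2 Ω
  L: Z = jωL = j·2947·0.00947 = 0 + j27.91 Ω
  C: Z = 1/(jωC) = -j/(ω·C) = 0 - j1.019e+04 Ω
Step 3 — Parallel combination: 1/Z_total = 1/R + 1/L + 1/C; Z_total = 10.14 + j23.63 Ω = 25.71∠66.8° Ω.
Step 4 — Power factor: PF = cos(φ) = Re(Z)/|Z| = 10.14/25.71 = 0.3944.
Step 5 — Type: Im(Z) = 23.63 ⇒ lagging (phase φ = 66.8°).

PF = 0.3944 (lagging, φ = 66.8°)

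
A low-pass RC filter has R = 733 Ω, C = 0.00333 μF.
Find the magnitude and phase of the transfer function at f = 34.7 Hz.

Step 1 — Angular frequency: ω = 2π·34.7 = 218 rad/s.
Step 2 — Transfer function: H(jω) = 1/(1 + jωRC).
Step 3 — Denominator: 1 + jωRC = 1 + j·218·733·3.33e-09 = 1 + j0.0005322.
Step 4 — H = 1 - j0.0005322.
Step 5 — Magnitude: |H| = 1 (-0.0 dB); phase: φ = -0.0°.

|H| = 1 (-0.0 dB), φ = -0.0°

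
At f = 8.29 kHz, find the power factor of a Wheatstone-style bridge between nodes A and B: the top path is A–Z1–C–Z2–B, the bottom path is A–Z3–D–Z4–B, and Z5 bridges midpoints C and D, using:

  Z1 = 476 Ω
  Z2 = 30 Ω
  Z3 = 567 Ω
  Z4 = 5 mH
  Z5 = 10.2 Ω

Step 1 — Angular frequency: ω = 2π·f = 2π·8290 = 5.209e+04 rad/s.
Step 2 — Component impedances:
  Z1: Z = R = 476 Ω
  Z2: Z = R = 30 Ω
  Z3: Z = R = 567 Ω
  Z4: Z = jωL = j·5.209e+04·0.005 = 0 + j260.4 Ω
  Z5: Z = R = 10.2 Ω
Step 3 — Bridge requires nodal analysis (the Z5 bridge couples midpoints C and D, so the two paths cannot be reduced to a simple series/parallel combination). Setting node B to ground and injecting 1 A at node A, the 3-node admittance system at A, C, D solves to V_A = Z_AB = 290.2 + j4.493 Ω = 290.2∠0.9° Ω.
Step 4 — Power factor: PF = cos(φ) = Re(Z)/|Z| = 290.18/290.21 = 0.9999.
Step 5 — Type: Im(Z) = 4.493 ⇒ lagging (phase φ = 0.9°).

PF = 0.9999 (lagging, φ = 0.9°)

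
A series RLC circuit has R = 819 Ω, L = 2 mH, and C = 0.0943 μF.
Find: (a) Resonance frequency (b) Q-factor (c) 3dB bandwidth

Step 1 — Resonance: ω₀ = 1/√(LC) = 1/√(0.002·9.43e-08) = 7.282e+04 rad/s.
Step 2 — f₀ = ω₀/(2π) = 1.159e+04 Hz.
Step 3 — Series Q: Q = ω₀L/R = 7.282e+04·0.002/819 = 0.1778.
Step 4 — Bandwidth: Δω = ω₀/Q = 4.095e+05 rad/s; BW = Δω/(2π) = 6.517e+04 Hz.

(a) f₀ = 1.159e+04 Hz  (b) Q = 0.1778  (c) BW = 6.517e+04 Hz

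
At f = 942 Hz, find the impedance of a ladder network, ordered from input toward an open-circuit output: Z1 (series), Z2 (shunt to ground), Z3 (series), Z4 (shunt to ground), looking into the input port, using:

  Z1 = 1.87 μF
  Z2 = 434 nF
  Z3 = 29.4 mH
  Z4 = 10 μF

Step 1 — Angular frequency: ω = 2π·f = 2π·942 = 5919 rad/s.
Step 2 — Component impedances:
  Z1: Z = 1/(jωC) = -j/(ω·C) = 0 - j90.35 Ω
  Z2: Z = 1/(jωC) = -j/(ω·C) = 0 - j389.3 Ω
  Z3: Z = jωL = j·5919·0.0294 = 0 + j174 Ω
  Z4: Z = 1/(jωC) = -j/(ω·C) = 0 - j16.9 Ω
Step 3 — Ladder network (open output): work backward from the far end, alternating series and parallel combinations. Z_in = 0 + j173.1 Ω = 173.1∠90.0° Ω.

Z = 0 + j173.1 Ω = 173.1∠90.0° Ω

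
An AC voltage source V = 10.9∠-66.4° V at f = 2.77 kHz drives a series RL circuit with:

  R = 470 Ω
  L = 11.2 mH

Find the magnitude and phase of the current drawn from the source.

Step 1 — Angular frequency: ω = 2π·f = 2π·2770 = 1.74e+04 rad/s.
Step 2 — Component impedances:
  R: Z = R = 470 Ω
  L: Z = jωL = j·1.74e+04·0.0112 = 0 + j194.9 Ω
Step 3 — Series combination: Z_total = R + L = 470 + j194.9 Ω = 508.8∠22.5° Ω.
Step 4 — Source phasor: V = 10.9∠-66.4° V = 4.364 - j9.988 V.
Step 5 — Ohm's law: I = V / Z_total = (4.364 - j9.988) / (470 + j194.9) = 0.0004016 - j0.02142 A.
Step 6 — Convert to polar: |I| = 0.02142 A, ∠I = -88.9°.

I = 0.02142∠-88.9° A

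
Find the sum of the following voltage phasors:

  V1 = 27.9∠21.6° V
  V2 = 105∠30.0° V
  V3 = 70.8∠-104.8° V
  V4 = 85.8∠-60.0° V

Step 1 — Convert each phasor to rectangular form:
  V1 = 27.9·(cos(21.6°) + j·sin(21.6°)) = 25.94 + j10.27 V
  V2 = 105·(cos(30.0°) + j·sin(30.0°)) = 90.93 + j52.5 V
  V3 = 70.8·(cos(-104.8°) + j·sin(-104.8°)) = -18.09 - j68.45 V
  V4 = 85.8·(cos(-60.0°) + j·sin(-60.0°)) = 42.9 - j74.3 V
Step 2 — Sum components: V_total = 141.7 - j79.99 V.
Step 3 — Convert to polar: |V_total| = 162.7 V, ∠V_total = -29.4°.

V_total = 162.7∠-29.4° V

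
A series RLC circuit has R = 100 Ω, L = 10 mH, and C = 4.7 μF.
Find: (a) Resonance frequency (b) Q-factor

Step 1 — Resonance condition Im(Z)=0 gives ω₀ = 1/√(LC).
Step 2 — ω₀ = 1/√(0.01·4.7e-06) = 4613 rad/s.
Step 3 — f₀ = ω₀/(2π) = 734.1 Hz.
Step 4 — Series Q: Q = ω₀L/R = 4613·0.01/100 = 0.4613.

(a) f₀ = 734.1 Hz  (b) Q = 0.4613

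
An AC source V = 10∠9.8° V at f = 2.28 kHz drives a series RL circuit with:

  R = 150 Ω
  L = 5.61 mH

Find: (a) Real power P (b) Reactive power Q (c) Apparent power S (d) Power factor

Step 1 — Angular frequency: ω = 2π·f = 2π·2280 = 1.433e+04 rad/s.
Step 2 — Component impedances:
  R: Z = R = 150 Ω
  L: Z = jωL = j·1.433e+04·0.00561 = 0 + j80.37 Ω
Step 3 — Series combination: Z_total = R + L = 150 + j80.37 Ω = 170.2∠28.2° Ω.
Step 4 — Source phasor: V = 10∠9.8° V = 9.854 + j1.702 V.
Step 5 — Current: I = V / Z = 0.05577 - j0.01853 A = 0.05876∠-18.4° A.
Step 6 — Complex power: S = V·I* = 0.518 + j0.2775 VA.
Step 7 — Real power: P = Re(S) = 0.518 W.
Step 8 — Reactive power: Q = Im(S) = 0.2775 VAR.
Step 9 — Apparent power: |S| = 0.5876 VA.
Step 10 — Power factor: PF = P/|S| = 0.8815 (lagging).

(a) P = 0.518 W  (b) Q = 0.2775 VAR  (c) S = 0.5876 VA  (d) PF = 0.8815 (lagging)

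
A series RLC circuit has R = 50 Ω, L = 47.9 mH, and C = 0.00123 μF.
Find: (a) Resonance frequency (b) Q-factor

Step 1 — Resonance condition Im(Z)=0 gives ω₀ = 1/√(LC).
Step 2 — ω₀ = 1/√(0.0479·1.23e-09) = 1.303e+05 rad/s.
Step 3 — f₀ = ω₀/(2π) = 2.073e+04 Hz.
Step 4 — Series Q: Q = ω₀L/R = 1.303e+05·0.0479/50 = 124.8.

(a) f₀ = 2.073e+04 Hz  (b) Q = 124.8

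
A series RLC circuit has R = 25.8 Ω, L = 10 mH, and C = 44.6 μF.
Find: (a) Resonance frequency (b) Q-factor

Step 1 — Resonance condition Im(Z)=0 gives ω₀ = 1/√(LC).
Step 2 — ω₀ = 1/√(0.01·4.46e-05) = 1497 rad/s.
Step 3 — f₀ = ω₀/(2π) = 238.3 Hz.
Step 4 — Series Q: Q = ω₀L/R = 1497·0.01/25.8 = 0.5804.

(a) f₀ = 238.3 Hz  (b) Q = 0.5804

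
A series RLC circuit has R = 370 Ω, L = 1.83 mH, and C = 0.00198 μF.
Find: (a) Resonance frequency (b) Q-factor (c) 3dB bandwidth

Step 1 — Resonance: ω₀ = 1/√(LC) = 1/√(0.00183·1.98e-09) = 5.253e+05 rad/s.
Step 2 — f₀ = ω₀/(2π) = 8.361e+04 Hz.
Step 3 — Series Q: Q = ω₀L/R = 5.253e+05·0.00183/370 = 2.598.
Step 4 — Bandwidth: Δω = ω₀/Q = 2.022e+05 rad/s; BW = Δω/(2π) = 3.218e+04 Hz.

(a) f₀ = 8.361e+04 Hz  (b) Q = 2.598  (c) BW = 3.218e+04 Hz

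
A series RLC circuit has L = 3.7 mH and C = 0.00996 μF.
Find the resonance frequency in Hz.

Step 1 — Resonance condition Im(Z)=0 gives ω₀ = 1/√(LC).
Step 2 — ω₀ = 1/√(0.0037·9.96e-09) = 1.647e+05 rad/s.
Step 3 — f₀ = ω₀/(2π) = 2.622e+04 Hz.

f₀ = 2.622e+04 Hz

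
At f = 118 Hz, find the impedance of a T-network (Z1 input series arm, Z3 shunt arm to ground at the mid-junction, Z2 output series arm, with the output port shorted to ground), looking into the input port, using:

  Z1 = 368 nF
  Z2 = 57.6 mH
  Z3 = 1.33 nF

Step 1 — Angular frequency: ω = 2π·f = 2π·118 = 741.4 rad/s.
Step 2 — Component impedances:
  Z1: Z = 1/(jωC) = -j/(ω·C) = 0 - j3665 Ω
  Z2: Z = jωL = j·741.4·0.0576 = 0 + j42.71 Ω
  Z3: Z = 1/(jωC) = -j/(ω·C) = 0 - j1.014e+06 Ω
Step 3 — With the output port shorted to ground, the output series arm Z2 runs from the junction to ground; the shunt arm Z3 also runs from the junction to ground. They appear in parallel: Z3 || Z2 = 0 + j42.71 Ω.
Step 4 — Series with input arm Z1: Z_in = Z1 + (Z3 || Z2) = 0 - j3622 Ω = 3622∠-90.0° Ω.

Z = 0 - j3622 Ω = 3622∠-90.0° Ω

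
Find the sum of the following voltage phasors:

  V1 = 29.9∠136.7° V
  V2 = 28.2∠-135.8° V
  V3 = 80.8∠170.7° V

Step 1 — Convert each phasor to rectangular form:
  V1 = 29.9·(cos(136.7°) + j·sin(136.7°)) = -21.76 + j20.51 V
  V2 = 28.2·(cos(-135.8°) + j·sin(-135.8°)) = -20.22 - j19.66 V
  V3 = 80.8·(cos(170.7°) + j·sin(170.7°)) = -79.74 + j13.06 V
Step 2 — Sum components: V_total = -121.7 + j13.9 V.
Step 3 — Convert to polar: |V_total| = 122.5 V, ∠V_total = 173.5°.

V_total = 122.5∠173.5° V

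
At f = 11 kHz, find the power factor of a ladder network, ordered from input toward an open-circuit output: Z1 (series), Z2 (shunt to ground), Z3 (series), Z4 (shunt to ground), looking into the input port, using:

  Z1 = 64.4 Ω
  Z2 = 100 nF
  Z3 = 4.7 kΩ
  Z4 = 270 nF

Step 1 — Angular frequency: ω = 2π·f = 2π·1.1e+04 = 6.912e+04 rad/s.
Step 2 — Component impedances:
  Z1: Z = R = 64.4 Ω
  Z2: Z = 1/(jωC) = -j/(ω·C) = 0 - j144.7 Ω
  Z3: Z = R = 4700 Ω
  Z4: Z = 1/(jωC) = -j/(ω·C) = 0 - j53.59 Ω
Step 3 — Ladder network (open output): work backward from the far end, alternating series and parallel combinations. Z_in = 68.85 - j144.5 Ω = 160.1∠-64.5° Ω.
Step 4 — Power factor: PF = cos(φ) = Re(Z)/|Z| = 68.846/160.06 = 0.4301.
Step 5 — Type: Im(Z) = -144.5 ⇒ leading (phase φ = -64.5°).

PF = 0.4301 (leading, φ = -64.5°)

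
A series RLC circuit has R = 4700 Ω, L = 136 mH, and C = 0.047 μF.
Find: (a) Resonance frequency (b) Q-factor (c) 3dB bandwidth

Step 1 — Resonance: ω₀ = 1/√(LC) = 1/√(0.136·4.7e-08) = 1.251e+04 rad/s.
Step 2 — f₀ = ω₀/(2π) = 1991 Hz.
Step 3 — Series Q: Q = ω₀L/R = 1.251e+04·0.136/4700 = 0.3619.
Step 4 — Bandwidth: Δω = ω₀/Q = 3.456e+04 rad/s; BW = Δω/(2π) = 5500 Hz.

(a) f₀ = 1991 Hz  (b) Q = 0.3619  (c) BW = 5500 Hz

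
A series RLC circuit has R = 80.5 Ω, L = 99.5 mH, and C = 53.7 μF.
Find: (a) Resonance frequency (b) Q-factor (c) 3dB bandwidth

Step 1 — Resonance condition Im(Z)=0 gives ω₀ = 1/√(LC).
Step 2 — ω₀ = 1/√(0.0995·5.37e-05) = 432.6 rad/s.
Step 3 — f₀ = ω₀/(2π) = 68.85 Hz.
Step 4 — Series Q: Q = ω₀L/R = 432.6·0.0995/80.5 = 0.5347.
Step 5 — 3dB bandwidth: Δω = ω₀/Q = 809 rad/s; BW = Δω/(2π) = 128.8 Hz.

(a) f₀ = 68.85 Hz  (b) Q = 0.5347  (c) BW = 128.8 Hz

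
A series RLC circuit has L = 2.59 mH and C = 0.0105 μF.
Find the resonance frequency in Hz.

Step 1 — Resonance condition Im(Z)=0 gives ω₀ = 1/√(LC).
Step 2 — ω₀ = 1/√(0.00259·1.05e-08) = 1.918e+05 rad/s.
Step 3 — f₀ = ω₀/(2π) = 3.052e+04 Hz.

f₀ = 3.052e+04 Hz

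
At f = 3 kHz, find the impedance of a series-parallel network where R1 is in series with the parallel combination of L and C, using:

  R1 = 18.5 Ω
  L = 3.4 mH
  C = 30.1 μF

Step 1 — Angular frequency: ω = 2π·f = 2π·3000 = 1.885e+04 rad/s.
Step 2 — Component impedances:
  R1: Z = R = 18.5 Ω
  L: Z = jωL = j·1.885e+04·0.0034 = 0 + j64.09 Ω
  C: Z = 1/(jωC) = -j/(ω·C) = 0 - j1.763 Ω
Step 3 — Parallel branch: L || C = 1/(1/L + 1/C) = 0 - j1.812 Ω.
Step 4 — Series with R1: Z_total = R1 + (L || C) = 18.5 - j1.812 Ω = 18.59∠-5.6° Ω.

Z = 18.5 - j1.812 Ω = 18.59∠-5.6° Ω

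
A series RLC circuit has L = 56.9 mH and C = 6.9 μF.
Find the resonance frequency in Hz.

Step 1 — Resonance condition Im(Z)=0 gives ω₀ = 1/√(LC).
Step 2 — ω₀ = 1/√(0.0569·6.9e-06) = 1596 rad/s.
Step 3 — f₀ = ω₀/(2π) = 254 Hz.

f₀ = 254 Hz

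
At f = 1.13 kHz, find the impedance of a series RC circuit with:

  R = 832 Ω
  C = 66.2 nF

Step 1 — Angular frequency: ω = 2π·f = 2π·1130 = 7100 rad/s.
Step 2 — Component impedances:
  R: Z = R = 832 Ω
  C: Z = 1/(jωC) = -j/(ω·C) = 0 - j2128 Ω
Step 3 — Series combination: Z_total = R + C = 832 - j2128 Ω = 2284∠-68.6° Ω.

Z = 832 - j2128 Ω = 2284∠-68.6° Ω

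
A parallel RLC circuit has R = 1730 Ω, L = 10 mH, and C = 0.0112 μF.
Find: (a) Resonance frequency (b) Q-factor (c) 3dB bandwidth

Step 1 — Resonance: ω₀ = 1/√(LC) = 1/√(0.01·1.12e-08) = 9.449e+04 rad/s.
Step 2 — f₀ = ω₀/(2π) = 1.504e+04 Hz.
Step 3 — Parallel Q: Q = R/(ω₀L) = 1730/(9.449e+04·0.01) = 1.831.
Step 4 — Bandwidth: Δω = ω₀/Q = 5.161e+04 rad/s; BW = Δω/(2π) = 8214 Hz.

(a) f₀ = 1.504e+04 Hz  (b) Q = 1.831  (c) BW = 8214 Hz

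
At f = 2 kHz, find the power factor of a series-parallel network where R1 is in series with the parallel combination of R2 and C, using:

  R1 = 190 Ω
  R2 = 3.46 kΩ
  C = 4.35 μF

Step 1 — Angular frequency: ω = 2π·f = 2π·2000 = 1.257e+04 rad/s.
Step 2 — Component impedances:
  R1: Z = R = 190 Ω
  R2: Z = R = 3460 Ω
  C: Z = 1/(jωC) = -j/(ω·C) = 0 - j18.29 Ω
Step 3 — Parallel branch: R2 || C = 1/(1/R2 + 1/C) = 0.09672 - j18.29 Ω.
Step 4 — Series with R1: Z_total = R1 + (R2 || C) = 190.1 - j18.29 Ω = 191∠-5.5° Ω.
Step 5 — Power factor: PF = cos(φ) = Re(Z)/|Z| = 190.1/190.97 = 0.9954.
Step 6 — Type: Im(Z) = -18.29 ⇒ leading (phase φ = -5.5°).

PF = 0.9954 (leading, φ = -5.5°)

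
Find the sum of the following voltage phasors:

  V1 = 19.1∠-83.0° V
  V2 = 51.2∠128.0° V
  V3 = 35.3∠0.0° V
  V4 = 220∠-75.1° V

Step 1 — Convert each phasor to rectangular form:
  V1 = 19.1·(cos(-83.0°) + j·sin(-83.0°)) = 2.328 - j18.96 V
  V2 = 51.2·(cos(128.0°) + j·sin(128.0°)) = -31.52 + j40.35 V
  V3 = 35.3·(cos(0.0°) + j·sin(0.0°)) = 35.3 V
  V4 = 220·(cos(-75.1°) + j·sin(-75.1°)) = 56.57 - j212.6 V
Step 2 — Sum components: V_total = 62.68 - j191.2 V.
Step 3 — Convert to polar: |V_total| = 201.2 V, ∠V_total = -71.9°.

V_total = 201.2∠-71.9° V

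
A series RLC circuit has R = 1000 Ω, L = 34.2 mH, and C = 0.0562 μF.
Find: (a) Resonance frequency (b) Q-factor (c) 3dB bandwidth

Step 1 — Resonance condition Im(Z)=0 gives ω₀ = 1/√(LC).
Step 2 — ω₀ = 1/√(0.0342·5.62e-08) = 2.281e+04 rad/s.
Step 3 — f₀ = ω₀/(2π) = 3630 Hz.
Step 4 — Series Q: Q = ω₀L/R = 2.281e+04·0.0342/1000 = 0.7801.
Step 5 — 3dB bandwidth: Δω = ω₀/Q = 2.924e+04 rad/s; BW = Δω/(2π) = 4654 Hz.

(a) f₀ = 3630 Hz  (b) Q = 0.7801  (c) BW = 4654 Hz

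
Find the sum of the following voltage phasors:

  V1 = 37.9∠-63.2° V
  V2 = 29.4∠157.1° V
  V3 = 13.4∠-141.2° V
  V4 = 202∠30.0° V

Step 1 — Convert each phasor to rectangular form:
  V1 = 37.9·(cos(-63.2°) + j·sin(-63.2°)) = 17.09 - j33.83 V
  V2 = 29.4·(cos(157.1°) + j·sin(157.1°)) = -27.08 + j11.44 V
  V3 = 13.4·(cos(-141.2°) + j·sin(-141.2°)) = -10.44 - j8.396 V
  V4 = 202·(cos(30.0°) + j·sin(30.0°)) = 174.9 + j101 V
Step 2 — Sum components: V_total = 154.5 + j70.21 V.
Step 3 — Convert to polar: |V_total| = 169.7 V, ∠V_total = 24.4°.

V_total = 169.7∠24.4° V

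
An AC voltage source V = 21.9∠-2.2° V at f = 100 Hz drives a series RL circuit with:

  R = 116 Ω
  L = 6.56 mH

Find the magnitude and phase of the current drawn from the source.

Step 1 — Angular frequency: ω = 2π·f = 2π·100 = 628.3 rad/s.
Step 2 — Component impedances:
  R: Z = R = 116 Ω
  L: Z = jωL = j·628.3·0.00656 = 0 + j4.122 Ω
Step 3 — Series combination: Z_total = R + L = 116 + j4.122 Ω = 116.1∠2.0° Ω.
Step 4 — Source phasor: V = 21.9∠-2.2° V = 21.88 - j0.8407 V.
Step 5 — Ohm's law: I = V / Z_total = (21.88 - j0.8407) / (116 + j4.122) = 0.1882 - j0.01393 A.
Step 6 — Convert to polar: |I| = 0.1887 A, ∠I = -4.2°.

I = 0.1887∠-4.2° A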